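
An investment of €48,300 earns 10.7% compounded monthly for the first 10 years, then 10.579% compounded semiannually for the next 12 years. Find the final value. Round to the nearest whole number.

Phase 1: 48,300·(1 + 0.107/12)^120 ≈ 140,146.6414.
Phase 2: 140,146.6414·(1 + 0.052895)^24 ≈ 482,863.3175.

€482,863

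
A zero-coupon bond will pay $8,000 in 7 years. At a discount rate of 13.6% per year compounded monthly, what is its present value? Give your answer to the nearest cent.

Periodic rate = 13.6%/12 = 0.0113333; 84 periods.
P = 8,000/(1 + 0.136/12)^84 ≈ 8,000/2.577051072 ≈ 3,104.3234.

$3,104.32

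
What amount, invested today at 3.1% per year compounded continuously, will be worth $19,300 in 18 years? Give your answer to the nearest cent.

P = A·e^(−rt) = 19,300·e^(−0.558).
e^(−0.558) ≈ 0.57235262516, so P ≈ 11,046.4057.

$11,046.41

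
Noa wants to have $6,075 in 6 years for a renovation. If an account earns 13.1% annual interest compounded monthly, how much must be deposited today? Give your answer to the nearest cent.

$2,779.97

Growth factor = (1 + 0.131/12)^72 ≈ 2.185272905.
P = 6,075/2.185272905 ≈ 2,779.9731.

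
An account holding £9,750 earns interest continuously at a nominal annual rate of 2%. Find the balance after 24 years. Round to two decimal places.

£15,756.73

A = P·e^(rt) = 9,750·e^(0.02·24) = 9,750·e^0.48.
e^0.48 ≈ 1.6160744022, so A ≈ 15,756.7254.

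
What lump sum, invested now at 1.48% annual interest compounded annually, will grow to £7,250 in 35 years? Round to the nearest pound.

Annual rate = 1.48% = 0.0148; 35 periods.
P = 7,250/(1 + 0.0148)^35 ≈ 7,250/1.67230716 ≈ 4,335.3280.

£4,335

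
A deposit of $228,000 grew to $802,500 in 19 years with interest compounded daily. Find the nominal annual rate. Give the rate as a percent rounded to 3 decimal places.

6.624%

The 6935-period growth factor is 802,500/228,000 = 3.51974.
r/365 = 3.51974^(1/6935) − 1 ≈ 0.000181471, so r ≈ 365·0.000181471 = 6.62369%.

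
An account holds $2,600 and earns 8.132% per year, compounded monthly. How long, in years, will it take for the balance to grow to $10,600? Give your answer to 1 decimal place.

17.3 years

We need (1 + 0.00677667)^(12t) = 4.0769, so 12t = ln 4.0769 / ln 1.006777 ≈ 208.0815.
t ≈ 208.0815/12 = 17.3401 years.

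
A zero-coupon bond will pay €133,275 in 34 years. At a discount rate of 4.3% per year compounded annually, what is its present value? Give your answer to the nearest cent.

€31,848.00

Growth factor = (1 + 0.043)^34 ≈ 4.18472078901.
P = 133,275/4.18472078901 ≈ 31,848.0029.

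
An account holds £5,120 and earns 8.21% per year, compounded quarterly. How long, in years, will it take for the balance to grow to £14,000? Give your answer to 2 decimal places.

12.38 years

We need (1 + 0.020525)^(4t) = 2.7344, so 4t = ln 2.7344 / ln 1.020525 ≈ 49.5099.
t ≈ 49.5099/4 = 12.3775 years.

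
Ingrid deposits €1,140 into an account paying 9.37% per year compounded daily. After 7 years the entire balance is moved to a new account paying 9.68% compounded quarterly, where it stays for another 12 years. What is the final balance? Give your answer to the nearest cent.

After 7 years at 9.37%: 1,140 × 1.926713739 ≈ 2,196.4537.
Then 12 years at 9.68%: 2,196.4537 × 3.151149674 ≈ 6,921.3542.

€6,921.35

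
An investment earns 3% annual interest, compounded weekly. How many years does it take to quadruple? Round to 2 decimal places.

46.22 years

(1 + 0.000576923)^(52t) = 4.
52t = ln 4 / ln(1 + 0.000576923) ≈ 1.3863/0.000576757 ≈ 2403.6033.
t ≈ 46.2231.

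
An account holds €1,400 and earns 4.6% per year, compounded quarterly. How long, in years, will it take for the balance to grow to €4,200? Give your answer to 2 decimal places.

24.02 years

We need (1 + 0.0115)^(4t) = 3, so 4t = ln 3 / ln 1.0115 ≈ 96.0798.
t ≈ 96.0798/4 = 24.0199 years.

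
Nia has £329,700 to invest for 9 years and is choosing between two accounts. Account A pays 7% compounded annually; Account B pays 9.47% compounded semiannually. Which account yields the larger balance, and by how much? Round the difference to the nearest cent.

Account B, by £152,039.46

Account A growth factor: (1 + 0.07)^9 ≈ 1.83845921242; balance ≈ 606,140.0023.
Account B growth factor: (1 + 0.04735)^18 ≈ 2.29960406038; balance ≈ 758,179.4587.
Account B is larger by 152,039.4564.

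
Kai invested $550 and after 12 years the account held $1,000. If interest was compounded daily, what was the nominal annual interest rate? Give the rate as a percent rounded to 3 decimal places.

The 4380-period growth factor is 1,000/550 = 1.81818.
r/365 = 1.81818^(1/4380) − 1 ≈ 0.000136502, so r ≈ 365·0.000136502 = 4.98232%.

4.982%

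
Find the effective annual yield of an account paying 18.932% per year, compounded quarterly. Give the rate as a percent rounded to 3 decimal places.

EAR = (1 + 18.932%/4)^4 − 1 = (1 + 0.04733)^4 − 1.
(1 + 0.04733)^4 ≈ 1.20319, so EAR ≈ 20.31899%.

20.319%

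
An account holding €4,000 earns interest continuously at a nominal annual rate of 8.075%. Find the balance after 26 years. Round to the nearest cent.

€32,648.35

A = P·e^(rt) = 4,000·e^(0.08075·26) = 4,000·e^2.0995.
e^2.0995 ≈ 8.1620878482, so A ≈ 32,648.3514.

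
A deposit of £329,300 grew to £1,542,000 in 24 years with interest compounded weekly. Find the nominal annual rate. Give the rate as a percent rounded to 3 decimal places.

The 1248-period growth factor is 1,542,000/329,300 = 4.68266.
r/52 = 4.68266^(1/1248) − 1 ≈ 0.00123784, so r ≈ 52·0.00123784 = 6.43676%.

6.437%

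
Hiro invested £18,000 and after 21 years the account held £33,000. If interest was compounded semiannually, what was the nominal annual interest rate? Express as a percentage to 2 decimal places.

2.91%

(1 + r/2)^42 = 33,000/18,000 = 1.83333.
1 + r/2 = 1.83333^(1/42) ≈ 1.014536, so r/2 ≈ 0.0145364.
r ≈ 2·0.0145364 = 2.90729%.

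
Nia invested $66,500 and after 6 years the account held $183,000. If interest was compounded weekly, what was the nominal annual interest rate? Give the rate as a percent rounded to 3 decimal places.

The 312-period growth factor is 183,000/66,500 = 2.75188.
r/52 = 2.75188^(1/312) − 1 ≈ 0.00324977, so r ≈ 52·0.00324977 = 16.89880%.

16.899%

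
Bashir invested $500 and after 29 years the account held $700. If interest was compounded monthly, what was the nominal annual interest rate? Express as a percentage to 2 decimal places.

1.16%

(1 + r/12)^348 = 700/500 = 1.4.
1 + r/12 = 1.4^(1/348) ≈ 1.000967, so r/12 ≈ 0.000967342.
r ≈ 12·0.000967342 = 1.16081%.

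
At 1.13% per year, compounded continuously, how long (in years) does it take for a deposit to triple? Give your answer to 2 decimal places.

e^(0.0113t) = 3, so 0.0113t = ln 3 ≈ 1.0986.
t ≈ 1.0986/0.0113 ≈ 97.2223.

97.22 years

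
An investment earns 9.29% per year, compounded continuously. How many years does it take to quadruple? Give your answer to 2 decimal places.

e^(0.0929t) = 4, so 0.0929t = ln 4 ≈ 1.3863.
t ≈ 1.3863/0.0929 ≈ 14.9224.

14.92 years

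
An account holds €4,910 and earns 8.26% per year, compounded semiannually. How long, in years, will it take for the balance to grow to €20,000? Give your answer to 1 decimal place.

We need (1 + 0.0413)^(2t) = 4.0733, so 2t = ln 4.0733 / ln 1.0413 ≈ 34.7037.
t ≈ 34.7037/2 = 17.3519 years.

17.4 years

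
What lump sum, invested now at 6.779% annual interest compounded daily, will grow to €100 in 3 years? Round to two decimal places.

Periodic rate = 6.779%/365 = 0.000185726; 1095 periods.
P = 100/(1 + 0.06779/365)^1095 ≈ 100/1.2255027 ≈ 81.5992.

€81.60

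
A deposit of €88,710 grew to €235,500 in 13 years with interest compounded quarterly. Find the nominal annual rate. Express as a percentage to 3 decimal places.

(1 + r/4)^52 = 235,500/88,710 = 2.65472.
1 + r/4 = 2.65472^(1/52) ≈ 1.018953, so r/4 ≈ 0.0189531.
r ≈ 4·0.0189531 = 7.58124%.

7.581%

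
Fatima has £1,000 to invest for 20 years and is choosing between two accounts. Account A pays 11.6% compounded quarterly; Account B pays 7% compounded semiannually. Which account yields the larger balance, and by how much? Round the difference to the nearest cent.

Account A, by £5,886.06

A: (1 + 0.029)^80 ≈ 9.845323276, so 1,000 × 9.845323276 ≈ 9,845.3233.
B: (1 + 0.035)^40 ≈ 3.959259721, so 1,000 × 3.959259721 ≈ 3,959.2597.
Difference ≈ 5,886.0636 in favor of A.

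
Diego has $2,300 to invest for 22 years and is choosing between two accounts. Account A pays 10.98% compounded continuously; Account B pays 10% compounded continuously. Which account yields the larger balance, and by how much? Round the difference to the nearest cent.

A: e^(0.1098·22) = e^2.4156 ≈ 11.196486234, so 2,300 × 11.196486234 ≈ 25,751.9183.
B: e^(0.1·22) = e^2.2 ≈ 9.0250134994, so 2,300 × 9.0250134994 ≈ 20,757.5310.
Difference ≈ 4,994.3873 in favor of A.

Account A, by $4,994.39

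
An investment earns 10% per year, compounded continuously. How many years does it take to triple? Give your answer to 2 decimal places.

e^(0.1t) = 3, so 0.1t = ln 3 ≈ 1.0986.
t ≈ 1.0986/0.1 ≈ 10.9861.

10.99 years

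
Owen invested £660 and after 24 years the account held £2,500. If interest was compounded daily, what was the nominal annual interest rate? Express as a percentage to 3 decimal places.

The 8760-period growth factor is 2,500/660 = 3.78788.
r/365 = 3.78788^(1/8760) − 1 ≈ 0.000152044, so r ≈ 365·0.000152044 = 5.54961%.

5.550%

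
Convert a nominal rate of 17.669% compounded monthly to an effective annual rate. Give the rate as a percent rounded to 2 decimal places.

19.17%

One year is 12 periods at 0.0147242 each: (1 + 0.0147242)^12 ≈ 1.191725.
EAR = 1.191725 − 1 ≈ 19.17250%.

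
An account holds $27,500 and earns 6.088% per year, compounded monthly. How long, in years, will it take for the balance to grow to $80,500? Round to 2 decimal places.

We need (1 + 0.00507333)^(12t) = 2.9273, so 12t = ln 2.9273 / ln 1.005073 ≈ 212.2458.
t ≈ 212.2458/12 = 17.6871 years.

17.69 years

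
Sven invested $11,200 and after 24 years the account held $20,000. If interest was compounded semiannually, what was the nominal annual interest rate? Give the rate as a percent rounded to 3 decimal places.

(1 + r/2)^48 = 20,000/11,200 = 1.78571.
1 + r/2 = 1.78571^(1/48) ≈ 1.012153, so r/2 ≈ 0.0121528.
r ≈ 2·0.0121528 = 2.43056%.

2.431%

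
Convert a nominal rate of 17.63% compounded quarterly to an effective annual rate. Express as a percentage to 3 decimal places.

One year is 4 periods at 0.044075 each: (1 + 0.044075)^4 ≈ 1.188302.
EAR = 1.188302 − 1 ≈ 18.83019%.

18.830%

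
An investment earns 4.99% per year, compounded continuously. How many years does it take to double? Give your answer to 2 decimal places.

e^(0.0499t) = 2, so 0.0499t = ln 2 ≈ 0.69315.
t ≈ 0.69315/0.0499 ≈ 13.8907.

13.89 years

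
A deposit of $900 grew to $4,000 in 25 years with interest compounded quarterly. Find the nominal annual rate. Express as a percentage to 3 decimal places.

(1 + r/4)^100 = 4,000/900 = 4.44444.
1 + r/4 = 4.44444^(1/100) ≈ 1.015028, so r/4 ≈ 0.0150284.
r ≈ 4·0.0150284 = 6.01134%.

6.011%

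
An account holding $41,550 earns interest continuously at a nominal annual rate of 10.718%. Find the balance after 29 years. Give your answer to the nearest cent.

A = P·e^(rt) = 41,550·e^(0.10718·29) = 41,550·e^3.10822.
e^3.10822 ≈ 22.3811704401, so A ≈ 929,937.6318.

$929,937.63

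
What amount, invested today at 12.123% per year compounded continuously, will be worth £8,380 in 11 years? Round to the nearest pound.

£2,209

P = A·e^(−rt) = 8,380·e^(−1.33353).
e^(−1.33353) ≈ 0.2635453024, so P ≈ 2,208.5096.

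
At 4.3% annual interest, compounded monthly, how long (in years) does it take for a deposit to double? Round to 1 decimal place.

16.1 years

(1 + 0.00358333)^(12t) = 2.
12t = ln 2 / ln(1 + 0.00358333) ≈ 0.69315/0.00357693 ≈ 193.7828.
t ≈ 16.1486.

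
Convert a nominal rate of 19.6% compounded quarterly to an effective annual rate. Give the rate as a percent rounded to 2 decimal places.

21.09%

EAR = (1 + 19.6%/4)^4 − 1 = (1 + 0.049)^4 − 1.
(1 + 0.049)^4 ≈ 1.210882, so EAR ≈ 21.08824%.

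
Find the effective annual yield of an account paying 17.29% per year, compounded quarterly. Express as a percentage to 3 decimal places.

EAR = (1 + 17.29%/4)^4 − 1 = (1 + 0.043225)^4 − 1.
(1 + 0.043225)^4 ≈ 1.184437, so EAR ≈ 18.44369%.

18.444%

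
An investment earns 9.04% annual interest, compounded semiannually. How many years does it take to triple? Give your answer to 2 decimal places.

(1 + 0.0452)^(2t) = 3.
2t = ln 3 / ln(1 + 0.0452) ≈ 1.0986/0.0442083 ≈ 24.8508.
t ≈ 12.4254.

12.43 years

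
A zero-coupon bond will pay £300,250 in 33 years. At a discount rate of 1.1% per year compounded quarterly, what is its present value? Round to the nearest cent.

Growth factor = (1 + 0.00275)^132 ≈ 1.43691979045.
P = 300,250/1.43691979045 ≈ 208,953.9040.

£208,953.90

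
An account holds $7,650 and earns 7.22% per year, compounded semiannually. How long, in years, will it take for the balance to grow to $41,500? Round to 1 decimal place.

(1 + 0.0361)^(2t) = 41,500/7,650 = 5.4248.
2t·ln(1 + 0.0361) = ln(5.4248); 2t = 1.691/0.0354637 ≈ 47.6823.
t ≈ 23.8411 years.

23.8 years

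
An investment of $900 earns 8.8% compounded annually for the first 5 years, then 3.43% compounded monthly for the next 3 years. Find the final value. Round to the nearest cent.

After 5 years at 8.8%: 900 × 1.524559845 ≈ 1,372.1039.
Then 3 years at 3.43%: 1,372.1039 × 1.108217888 ≈ 1,520.5900.

$1,520.59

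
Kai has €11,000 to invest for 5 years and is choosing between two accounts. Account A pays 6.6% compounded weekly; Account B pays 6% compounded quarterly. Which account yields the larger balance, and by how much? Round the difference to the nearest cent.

Account A, by €482.04

A: (1 + 0.066/52)^260 ≈ 1.3906771043, so 11,000 × 1.3906771043 ≈ 15,297.4481.
B: (1 + 0.015)^20 ≈ 1.3468550066, so 11,000 × 1.3468550066 ≈ 14,815.4051.
Difference ≈ 482.0431 in favor of A.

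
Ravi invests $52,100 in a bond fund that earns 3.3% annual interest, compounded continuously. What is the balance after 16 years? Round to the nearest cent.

A = P·e^(rt) = 52,100·e^(0.033·16) = 52,100·e^0.528.
e^0.528 ≈ 1.6955378396, so A ≈ 88,337.5214.

$88,337.52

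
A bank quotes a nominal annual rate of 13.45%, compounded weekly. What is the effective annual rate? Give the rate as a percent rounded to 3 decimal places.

EAR = (1 + 13.45%/52)^52 − 1 = (1 + 0.00258654)^52 − 1.
(1 + 0.00258654)^52 ≈ 1.143766, so EAR ≈ 14.37660%.

14.377%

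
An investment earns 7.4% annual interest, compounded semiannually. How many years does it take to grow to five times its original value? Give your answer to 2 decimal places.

(1 + 0.037)^(2t) = 5.
2t = ln 5 / ln(1 + 0.037) ≈ 1.6094/0.0363319 ≈ 44.2982.
t ≈ 22.1491.

22.15 years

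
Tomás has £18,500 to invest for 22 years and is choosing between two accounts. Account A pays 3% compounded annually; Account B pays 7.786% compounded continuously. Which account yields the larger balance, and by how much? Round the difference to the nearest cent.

Account B, by £67,136.99

Account A growth factor: (1 + 0.03)^22 ≈ 1.9161034089; balance ≈ 35,447.9131.
Account B growth factor: e^(0.07786·22) = e^1.71292 ≈ 5.54512963917; balance ≈ 102,584.8983.
Account B is larger by 67,136.9853.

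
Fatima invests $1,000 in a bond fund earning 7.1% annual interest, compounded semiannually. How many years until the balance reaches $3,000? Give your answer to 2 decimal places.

15.75 years

We need (1 + 0.0355)^(2t) = 3, so 2t = ln 3 / ln 1.0355 ≈ 31.4929.
t ≈ 31.4929/2 = 15.7465 years.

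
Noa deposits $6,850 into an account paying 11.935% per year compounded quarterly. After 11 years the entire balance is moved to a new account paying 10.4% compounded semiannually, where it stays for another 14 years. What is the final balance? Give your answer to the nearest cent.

After 11 years at 11.935%: 6,850 × 3.64605223717 ≈ 24,975.4578.
Then 14 years at 10.4%: 24,975.4578 × 4.13466868548 ≈ 103,265.2434.

$103,265.24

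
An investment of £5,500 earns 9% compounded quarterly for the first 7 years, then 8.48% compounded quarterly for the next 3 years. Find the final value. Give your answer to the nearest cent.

£13,190.62

After 7 years at 9%: 5,500 × 1.8645449901 ≈ 10,254.9974.
Then 3 years at 8.48%: 10,254.9974 × 1.2862626934 ≈ 13,190.6206.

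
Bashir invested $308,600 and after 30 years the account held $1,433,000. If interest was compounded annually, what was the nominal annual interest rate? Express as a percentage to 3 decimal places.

5.252%

(1 + r)^30 = 1,433,000/308,600 = 4.64355.
1 + r = 4.64355^(1/30) ≈ 1.052515, so r ≈ 0.0525151.
r ≈ 5.25151%.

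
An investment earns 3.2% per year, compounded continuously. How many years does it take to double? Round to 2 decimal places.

e^(0.032t) = 2, so 0.032t = ln 2 ≈ 0.69315.
t ≈ 0.69315/0.032 ≈ 21.6608.

21.66 years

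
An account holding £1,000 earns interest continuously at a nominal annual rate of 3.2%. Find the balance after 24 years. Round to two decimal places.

£2,155.45

A = P·e^(rt) = 1,000·e^(0.032·24) = 1,000·e^0.768.
e^0.768 ≈ 2.155451038, so A ≈ 2,155.4510.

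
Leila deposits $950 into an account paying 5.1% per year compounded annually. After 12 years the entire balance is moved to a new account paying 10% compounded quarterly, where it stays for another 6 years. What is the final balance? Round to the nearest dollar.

$3,121

After 12 years at 5.1%: 950 × 1.816488247 ≈ 1,725.6638.
Then 6 years at 10%: 1,725.6638 × 1.80872595 ≈ 3,121.2530.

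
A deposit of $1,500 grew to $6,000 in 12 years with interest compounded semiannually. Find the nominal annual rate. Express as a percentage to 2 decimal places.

11.89%

The 24-period growth factor is 6,000/1,500 = 4.
r/2 = 4^(1/24) − 1 ≈ 0.0594631, so r ≈ 2·0.0594631 = 11.89262%.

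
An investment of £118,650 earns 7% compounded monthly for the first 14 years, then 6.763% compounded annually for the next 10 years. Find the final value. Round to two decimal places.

£606,523.27

After 14 years at 7%: 118,650 × 2.6568806163 ≈ 315,238.8851.
Then 10 years at 6.763%: 315,238.8851 × 1.92401160832 ≈ 606,523.2744.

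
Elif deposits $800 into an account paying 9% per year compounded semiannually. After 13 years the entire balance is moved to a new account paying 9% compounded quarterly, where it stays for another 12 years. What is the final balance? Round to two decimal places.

Phase 1: 800·(1 + 0.045)^26 ≈ 2,512.5432.
Phase 2: 2,512.5432·(1 + 0.0225)^48 ≈ 7,310.5952.

$7,310.60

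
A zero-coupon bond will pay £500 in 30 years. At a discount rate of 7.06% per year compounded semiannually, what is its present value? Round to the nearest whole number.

Growth factor = (1 + 0.0353)^60 ≈ 8.01627931.
P = 500/8.01627931 ≈ 62.3731.

£62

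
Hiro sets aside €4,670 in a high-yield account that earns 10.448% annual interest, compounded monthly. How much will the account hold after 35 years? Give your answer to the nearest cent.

Periodic rate = 10.448%/12 = 0.00870667; periods = 12·35 = 420.
A = 4,670·(1 + 0.10448/12)^420 ≈ 4,670·38.1289003503 ≈ 178,061.9646.

€178,061.96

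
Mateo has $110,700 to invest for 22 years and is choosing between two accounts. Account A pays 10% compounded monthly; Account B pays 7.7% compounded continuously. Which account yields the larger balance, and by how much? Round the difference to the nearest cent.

Account A, by $387,661.75

Account A growth factor: (1 + 0.1/12)^264 ≈ 8.94311482631; balance ≈ 990,002.8113.
Account B growth factor: e^(0.077·22) = e^1.694 ≈ 5.44120204166; balance ≈ 602,341.0660.
Account A is larger by 387,661.7453.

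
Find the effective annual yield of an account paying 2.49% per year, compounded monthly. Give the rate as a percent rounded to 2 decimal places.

One year is 12 periods at 0.002075 each: (1 + 0.002075)^12 ≈ 1.025186.
EAR = 1.025186 − 1 ≈ 2.51861%.

2.52%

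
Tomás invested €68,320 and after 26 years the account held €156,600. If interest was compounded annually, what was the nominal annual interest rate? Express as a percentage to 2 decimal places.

(1 + r)^26 = 156,600/68,320 = 2.29215.
1 + r = 2.29215^(1/26) ≈ 1.032418, so r ≈ 0.0324179.
r ≈ 3.24179%.

3.24%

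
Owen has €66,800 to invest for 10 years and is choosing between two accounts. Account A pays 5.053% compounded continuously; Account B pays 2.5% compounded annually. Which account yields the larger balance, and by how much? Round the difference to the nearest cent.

Account A, by €25,210.20

Account A growth factor: e^(0.05053·10) = e^0.5053 ≈ 1.65748269069; balance ≈ 110,719.8437.
Account B growth factor: (1 + 0.025)^10 ≈ 1.2800845442; balance ≈ 85,509.6476.
Account A is larger by 25,210.1962.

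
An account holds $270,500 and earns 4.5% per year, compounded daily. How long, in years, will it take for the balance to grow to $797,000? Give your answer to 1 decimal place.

(1 + 0.000123288)^(365t) = 797,000/270,500 = 2.9464.
365t·ln(1 + 0.000123288) = ln(2.9464); 365t = 1.0806/0.00012328 ≈ 8765.2657.
t ≈ 24.0144 years.

24.0 years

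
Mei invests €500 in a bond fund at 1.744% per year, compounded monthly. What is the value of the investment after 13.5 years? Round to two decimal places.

Growth factor = (1 + 0.01744/12)^162 ≈ 1.26524918.
A ≈ 500 × 1.26524918 ≈ 632.6246.

€632.62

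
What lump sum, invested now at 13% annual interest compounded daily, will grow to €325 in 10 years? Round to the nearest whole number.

€89

Periodic rate = 13%/365 = 0.000356164; 3650 periods.
P = 325/(1 + 0.13/365)^3650 ≈ 325/3.6684475 ≈ 88.5933.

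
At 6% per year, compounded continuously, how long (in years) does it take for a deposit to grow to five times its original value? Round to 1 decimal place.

e^(0.06t) = 5, so 0.06t = ln 5 ≈ 1.6094.
t ≈ 1.6094/0.06 ≈ 26.8240.

26.8 years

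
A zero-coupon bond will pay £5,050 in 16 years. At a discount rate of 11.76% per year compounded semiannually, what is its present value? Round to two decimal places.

Growth factor = (1 + 0.0588)^32 ≈ 6.223659787.
P = 5,050/6.223659787 ≈ 811.4197.

£811.42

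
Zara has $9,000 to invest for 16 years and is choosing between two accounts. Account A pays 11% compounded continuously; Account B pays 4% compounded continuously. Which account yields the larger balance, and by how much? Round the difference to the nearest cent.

Account A growth factor: e^(0.11·16) = e^1.76 ≈ 5.8124373944; balance ≈ 52,311.9365.
Account B growth factor: e^(0.04·16) = e^0.64 ≈ 1.8964808793; balance ≈ 17,068.3279.
Account A is larger by 35,243.6086.

Account A, by $35,243.61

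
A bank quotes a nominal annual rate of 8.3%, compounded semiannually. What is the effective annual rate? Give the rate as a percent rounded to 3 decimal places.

One year is 2 periods at 0.0415 each: (1 + 0.0415)^2 ≈ 1.084722.
EAR = 1.084722 − 1 ≈ 8.47223%.

8.472%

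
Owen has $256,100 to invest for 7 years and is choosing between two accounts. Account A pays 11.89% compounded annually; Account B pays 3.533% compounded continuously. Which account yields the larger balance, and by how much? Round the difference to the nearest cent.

Account A growth factor: (1 + 0.1189)^7 ≈ 2.1955276806; balance ≈ 562,274.6390.
Account B growth factor: e^(0.03533·7) = e^0.24731 ≈ 1.28057602982; balance ≈ 327,955.5212.
Account A is larger by 234,319.1178.

Account A, by $234,319.12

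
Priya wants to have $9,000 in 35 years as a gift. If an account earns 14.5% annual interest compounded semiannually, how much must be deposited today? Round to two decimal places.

Growth factor = (1 + 0.0725)^70 ≈ 134.2180918.
P = 9,000/134.2180918 ≈ 67.0550.

$67.06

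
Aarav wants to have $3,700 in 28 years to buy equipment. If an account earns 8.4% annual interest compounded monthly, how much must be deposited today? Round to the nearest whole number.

Periodic rate = 8.4%/12 = 0.007; 336 periods.
P = 3,700/(1 + 0.007)^336 ≈ 3,700/10.42082508 ≈ 355.0583.

$355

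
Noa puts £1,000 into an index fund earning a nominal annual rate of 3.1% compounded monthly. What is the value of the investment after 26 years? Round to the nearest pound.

Periodic rate = 3.1%/12 = 0.00258333; periods = 12·26 = 312.
A = 1,000·(1 + 0.031/12)^312 ≈ 1,000·2.236608612 ≈ 2,236.6086.

£2,237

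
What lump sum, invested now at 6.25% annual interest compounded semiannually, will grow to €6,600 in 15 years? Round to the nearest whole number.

€2,622

Periodic rate = 6.25%/2 = 0.03125; 30 periods.
P = 6,600/(1 + 0.03125)^30 ≈ 6,600/2.517206513 ≈ 2,621.9541.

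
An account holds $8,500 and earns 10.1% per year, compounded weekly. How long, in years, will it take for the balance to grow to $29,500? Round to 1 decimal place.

(1 + 0.00194231)^(52t) = 29,500/8,500 = 3.4706.
52t·ln(1 + 0.00194231) = ln(3.4706); 52t = 1.2443/0.00194042 ≈ 641.2641.
t ≈ 12.3320 years.

12.3 years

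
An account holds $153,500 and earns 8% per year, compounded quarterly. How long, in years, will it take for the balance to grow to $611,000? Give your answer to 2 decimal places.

We need (1 + 0.02)^(4t) = 3.9805, so 4t = ln 3.9805 / ln 1.02 ≈ 69.7582.
t ≈ 69.7582/4 = 17.4396 years.

17.44 years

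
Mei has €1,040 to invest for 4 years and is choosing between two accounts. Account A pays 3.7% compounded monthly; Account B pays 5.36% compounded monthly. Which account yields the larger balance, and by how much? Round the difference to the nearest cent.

Account B, by €82.45

A: (1 + 0.037/12)^48 ≈ 1.159248907, so 1,040 × 1.159248907 ≈ 1,205.6189.
B: (1 + 0.0536/12)^48 ≈ 1.238526782, so 1,040 × 1.238526782 ≈ 1,288.0679.
Difference ≈ 82.4490 in favor of B.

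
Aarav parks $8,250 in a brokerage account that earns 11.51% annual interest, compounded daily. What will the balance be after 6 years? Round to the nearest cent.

$16,456.23

Growth factor = (1 + 0.1151/365)^2190 ≈ 1.9946949575.
A ≈ 8,250 × 1.9946949575 ≈ 16,456.2334.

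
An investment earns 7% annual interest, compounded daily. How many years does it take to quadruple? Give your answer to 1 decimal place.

19.8 years

(1 + 0.000191781)^(365t) = 4.
365t = ln 4 / ln(1 + 0.000191781) ≈ 1.3863/0.000191762 ≈ 7229.2280.
t ≈ 19.8061.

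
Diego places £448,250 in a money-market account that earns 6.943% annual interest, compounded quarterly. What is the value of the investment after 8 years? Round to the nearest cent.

£777,454.91

Periodic rate = 6.943%/4 = 0.0173575; periods = 4·8 = 32.
A = 448,250·(1 + 0.0173575)^32 ≈ 448,250·1.73442256142 ≈ 777,454.9132.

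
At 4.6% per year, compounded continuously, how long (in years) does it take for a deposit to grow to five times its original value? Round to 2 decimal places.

e^(0.046t) = 5, so 0.046t = ln 5 ≈ 1.6094.
t ≈ 1.6094/0.046 ≈ 34.9878.

34.99 years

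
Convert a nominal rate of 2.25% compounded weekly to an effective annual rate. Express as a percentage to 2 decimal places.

One year is 52 periods at 0.000432692 each: (1 + 0.000432692)^52 ≈ 1.02275.
EAR = 1.02275 − 1 ≈ 2.27501%.

2.28%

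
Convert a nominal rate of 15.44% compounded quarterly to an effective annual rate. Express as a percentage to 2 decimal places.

One year is 4 periods at 0.0386 each: (1 + 0.0386)^4 ≈ 1.163572.
EAR = 1.163572 − 1 ≈ 16.35720%.

16.36%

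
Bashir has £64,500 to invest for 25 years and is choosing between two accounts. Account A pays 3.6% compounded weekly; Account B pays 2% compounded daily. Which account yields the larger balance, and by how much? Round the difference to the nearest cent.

Account A, by £52,253.94

A: (1 + 0.036/52)^1300 ≈ 2.4588373229, so 64,500 × 2.4588373229 ≈ 158,595.0073.
B: (1 + 0.02/365)^9125 ≈ 1.64869868646, so 64,500 × 1.64869868646 ≈ 106,341.0653.
Difference ≈ 52,253.9421 in favor of A.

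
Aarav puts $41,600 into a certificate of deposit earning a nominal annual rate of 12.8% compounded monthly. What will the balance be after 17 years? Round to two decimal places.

$362,337.72

Periodic rate = 12.8%/12 = 0.0106667; periods = 12·17 = 204.
A = 41,600·(1 + 0.128/12)^204 ≈ 41,600·8.71004135506 ≈ 362,337.7204.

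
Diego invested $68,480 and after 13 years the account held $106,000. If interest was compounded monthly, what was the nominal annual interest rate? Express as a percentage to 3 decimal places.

3.365%

The 156-period growth factor is 106,000/68,480 = 1.5479.
r/12 = 1.5479^(1/156) − 1 ≈ 0.00280455, so r ≈ 12·0.00280455 = 3.36546%.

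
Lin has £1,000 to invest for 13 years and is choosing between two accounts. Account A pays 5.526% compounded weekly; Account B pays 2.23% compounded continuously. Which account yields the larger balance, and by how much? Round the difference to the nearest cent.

Account A growth factor: (1 + 0.05526/52)^676 ≈ 2.050325501; balance ≈ 2,050.3255.
Account B growth factor: e^(0.0223·13) = e^0.2899 ≈ 1.336293852; balance ≈ 1,336.2939.
Account A is larger by 714.0316.

Account A, by £714.03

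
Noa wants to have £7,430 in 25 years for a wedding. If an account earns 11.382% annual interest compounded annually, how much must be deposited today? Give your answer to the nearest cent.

Growth factor = (1 + 0.11382)^25 ≈ 14.8038712.
P = 7,430/14.8038712 ≈ 501.8957.

£501.90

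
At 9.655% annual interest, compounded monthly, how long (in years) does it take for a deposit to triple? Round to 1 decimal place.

11.4 years

(1 + 0.00804583)^(12t) = 3.
12t = ln 3 / ln(1 + 0.00804583) ≈ 1.0986/0.00801364 ≈ 137.0928.
t ≈ 11.4244.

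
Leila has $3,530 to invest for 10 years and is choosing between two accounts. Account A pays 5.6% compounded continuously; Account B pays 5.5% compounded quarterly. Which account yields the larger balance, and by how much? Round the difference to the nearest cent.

Account A, by $84.37

Account A growth factor: e^(0.056·10) = e^0.56 ≈ 1.7506725; balance ≈ 6,179.8739.
Account B growth factor: (1 + 0.01375)^40 ≈ 1.726770771; balance ≈ 6,095.5008.
Account A is larger by 84.3731.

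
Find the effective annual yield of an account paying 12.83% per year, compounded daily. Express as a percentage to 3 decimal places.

13.687%

One year is 365 periods at 0.000351507 each: (1 + 0.000351507)^365 ≈ 1.136868.
EAR = 1.136868 − 1 ≈ 13.68684%.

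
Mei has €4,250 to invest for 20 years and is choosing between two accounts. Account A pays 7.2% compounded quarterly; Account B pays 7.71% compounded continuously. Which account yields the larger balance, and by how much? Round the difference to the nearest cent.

Account A growth factor: (1 + 0.018)^80 ≈ 4.1669879067; balance ≈ 17,709.6986.
Account B growth factor: e^(0.0771·20) = e^1.542 ≈ 4.6739287869; balance ≈ 19,864.1973.
Account B is larger by 2,154.4987.

Account B, by €2,154.50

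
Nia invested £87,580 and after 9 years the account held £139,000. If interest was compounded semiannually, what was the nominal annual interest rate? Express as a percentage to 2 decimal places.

(1 + r/2)^18 = 139,000/87,580 = 1.58712.
1 + r/2 = 1.58712^(1/18) ≈ 1.025994, so r/2 ≈ 0.0259944.
r ≈ 2·0.0259944 = 5.19888%.

5.20%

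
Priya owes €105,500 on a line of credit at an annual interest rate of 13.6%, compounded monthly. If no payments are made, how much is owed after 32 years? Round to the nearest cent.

Periodic rate = 13.6%/12 = 0.0113333; periods = 12·32 = 384.
A = 105,500·(1 + 0.136/12)^384 ≈ 105,500·75.75643771846 ≈ 7,992,304.1793.

€7,992,304.18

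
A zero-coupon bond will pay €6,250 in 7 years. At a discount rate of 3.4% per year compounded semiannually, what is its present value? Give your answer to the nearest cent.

Growth factor = (1 + 0.017)^14 ≈ 1.266173853.
P = 6,250/1.266173853 ≈ 4,936.1310.

€4,936.13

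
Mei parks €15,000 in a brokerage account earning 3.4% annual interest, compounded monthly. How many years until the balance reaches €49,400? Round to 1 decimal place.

(1 + 0.00283333)^(12t) = 49,400/15,000 = 3.2933.
12t·ln(1 + 0.00283333) = ln(3.2933); 12t = 1.1919/0.00282933 ≈ 421.2663.
t ≈ 35.1055 years.

35.1 years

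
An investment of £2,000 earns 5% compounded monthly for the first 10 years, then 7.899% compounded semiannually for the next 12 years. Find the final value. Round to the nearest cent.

£8,345.72

After 10 years at 5%: 2,000 × 1.647009498 ≈ 3,294.0190.
Then 12 years at 7.899%: 3,294.0190 × 2.533598031 ≈ 8,345.7200.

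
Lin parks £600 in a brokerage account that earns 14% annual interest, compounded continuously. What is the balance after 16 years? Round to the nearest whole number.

£5,636

A = P·e^(rt) = 600·e^(0.14·16) = 600·e^2.24.
e^2.24 ≈ 9.393331287, so A ≈ 5,635.9988.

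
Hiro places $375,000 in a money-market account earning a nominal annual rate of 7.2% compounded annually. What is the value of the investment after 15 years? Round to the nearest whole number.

Annual rate = 7.2% = 0.072; years = 15.
A = 375,000·(1 + 0.072)^15 ≈ 375,000·2.837407944258 ≈ 1,064,027.9791.

$1,064,028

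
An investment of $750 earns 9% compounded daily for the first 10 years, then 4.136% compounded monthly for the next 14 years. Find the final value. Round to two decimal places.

$3,287.91

Phase 1: 750·(1 + 0.09/365)^3650 ≈ 1,844.4977.
Phase 2: 1,844.4977·(1 + 0.04136/12)^168 ≈ 3,287.9077.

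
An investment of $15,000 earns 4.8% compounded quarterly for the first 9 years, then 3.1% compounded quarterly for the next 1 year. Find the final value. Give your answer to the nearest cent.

After 9 years at 4.8%: 15,000 × 1.5363793105 ≈ 23,045.6897.
Then 1 years at 3.1%: 23,045.6897 × 1.0313622405 ≈ 23,768.4541.

$23,768.45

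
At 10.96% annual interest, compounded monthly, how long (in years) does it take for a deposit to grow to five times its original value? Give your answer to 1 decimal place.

(1 + 0.00913333)^(12t) = 5.
12t = ln 5 / ln(1 + 0.00913333) ≈ 1.6094/0.00909188 ≈ 177.0193.
t ≈ 14.7516.

14.8 years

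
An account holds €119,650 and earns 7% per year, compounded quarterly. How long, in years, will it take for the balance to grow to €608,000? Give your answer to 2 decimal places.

23.43 years

(1 + 0.0175)^(4t) = 608,000/119,650 = 5.0815.
4t·ln(1 + 0.0175) = ln(5.0815); 4t = 1.6256/0.0173486 ≈ 93.7021.
t ≈ 23.4255 years.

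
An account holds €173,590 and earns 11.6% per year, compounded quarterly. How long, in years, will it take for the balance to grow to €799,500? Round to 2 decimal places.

(1 + 0.029)^(4t) = 799,500/173,590 = 4.6057.
4t·ln(1 + 0.029) = ln(4.6057); 4t = 1.5273/0.0285875 ≈ 53.4252.
t ≈ 13.3563 years.

13.36 years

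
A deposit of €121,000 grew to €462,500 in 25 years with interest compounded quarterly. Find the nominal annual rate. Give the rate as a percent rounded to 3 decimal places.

5.400%

The 100-period growth factor is 462,500/121,000 = 3.82231.
r/4 = 3.82231^(1/100) − 1 ≈ 0.0134989, so r ≈ 4·0.0134989 = 5.39954%.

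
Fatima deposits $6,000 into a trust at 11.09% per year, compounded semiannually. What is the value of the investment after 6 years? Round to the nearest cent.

Growth factor = (1 + 0.05545)^12 ≈ 1.9109616466.
A ≈ 6,000 × 1.9109616466 ≈ 11,465.7699.

$11,465.77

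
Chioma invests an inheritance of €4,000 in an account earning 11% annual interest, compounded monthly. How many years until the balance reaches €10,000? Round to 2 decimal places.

We need (1 + 0.00916667)^(12t) = 2.5, so 12t = ln 2.5 / ln 1.009167 ≈ 100.4164.
t ≈ 100.4164/12 = 8.3680 years.

8.37 years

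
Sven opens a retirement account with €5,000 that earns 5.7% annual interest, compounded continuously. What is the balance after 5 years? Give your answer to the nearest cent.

A = P·e^(rt) = 5,000·e^(0.057·5) = 5,000·e^0.285.
e^0.285 ≈ 1.329762028, so A ≈ 6,648.8101.

€6,648.81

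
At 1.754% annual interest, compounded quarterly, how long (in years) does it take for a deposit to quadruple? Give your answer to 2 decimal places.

(1 + 0.004385)^(4t) = 4.
4t = ln 4 / ln(1 + 0.004385) ≈ 1.3863/0.00437541 ≈ 316.8373.
t ≈ 79.2093.

79.21 years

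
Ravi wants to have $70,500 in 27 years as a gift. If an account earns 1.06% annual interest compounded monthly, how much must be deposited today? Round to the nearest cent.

Growth factor = (1 + 0.0106/12)^324 ≈ 1.3311905196.
P = 70,500/1.3311905196 ≈ 52,960.1127.

$52,960.11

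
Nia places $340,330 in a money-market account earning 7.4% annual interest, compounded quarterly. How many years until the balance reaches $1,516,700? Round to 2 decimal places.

20.38 years

(1 + 0.0185)^(4t) = 1,516,700/340,330 = 4.4566.
4t·ln(1 + 0.0185) = ln(4.4566); 4t = 1.4944/0.018331 ≈ 81.5220.
t ≈ 20.3805 years.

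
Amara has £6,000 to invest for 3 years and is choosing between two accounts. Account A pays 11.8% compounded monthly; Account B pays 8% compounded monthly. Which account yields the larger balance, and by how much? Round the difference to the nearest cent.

Account A, by £912.34

Account A growth factor: (1 + 0.118/12)^36 ≈ 1.422293666; balance ≈ 8,533.7620.
Account B growth factor: (1 + 0.08/12)^36 ≈ 1.270237052; balance ≈ 7,621.4223.
Account A is larger by 912.3397.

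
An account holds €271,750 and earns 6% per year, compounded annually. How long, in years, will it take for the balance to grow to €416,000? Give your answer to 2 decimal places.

(1 + 0.06)^t = 416,000/271,750 = 1.5308.
t·ln(1 + 0.06) = ln(1.5308); t = 0.4258/0.0582689 ≈ 7.3075.

7.31 years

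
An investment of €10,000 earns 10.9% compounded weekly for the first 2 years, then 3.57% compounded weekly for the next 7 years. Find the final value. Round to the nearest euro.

€15,961

After 2 years at 10.9%: 10,000 × 1.2433033607 ≈ 12,433.0336.
Then 7 years at 3.57%: 12,433.0336 × 1.2837869392 ≈ 15,961.3662.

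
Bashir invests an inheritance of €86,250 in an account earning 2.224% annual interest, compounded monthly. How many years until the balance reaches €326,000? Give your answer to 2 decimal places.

We need (1 + 0.00185333)^(12t) = 3.7797, so 12t = ln 3.7797 / ln 1.001853 ≈ 718.1002.
t ≈ 718.1002/12 = 59.8417 years.

59.84 years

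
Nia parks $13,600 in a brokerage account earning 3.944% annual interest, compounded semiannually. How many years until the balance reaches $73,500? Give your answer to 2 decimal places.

43.20 years

We need (1 + 0.01972)^(2t) = 5.4044, so 2t = ln 5.4044 / ln 1.01972 ≈ 86.3995.
t ≈ 86.3995/2 = 43.1997 years.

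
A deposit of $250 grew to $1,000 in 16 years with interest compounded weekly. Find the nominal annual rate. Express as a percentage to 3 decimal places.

8.672%

The 832-period growth factor is 1,000/250 = 4.
r/52 = 4^(1/832) − 1 ≈ 0.00166761, so r ≈ 52·0.00166761 = 8.67156%.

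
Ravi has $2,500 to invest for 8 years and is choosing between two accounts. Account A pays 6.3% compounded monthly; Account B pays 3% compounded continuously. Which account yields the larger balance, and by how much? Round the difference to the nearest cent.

Account A, by $954.75

Account A growth factor: (1 + 0.00525)^96 ≈ 1.653148435; balance ≈ 4,132.8711.
Account B growth factor: e^(0.03·8) = e^0.24 ≈ 1.27124915; balance ≈ 3,178.1229.
Account A is larger by 954.7482.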